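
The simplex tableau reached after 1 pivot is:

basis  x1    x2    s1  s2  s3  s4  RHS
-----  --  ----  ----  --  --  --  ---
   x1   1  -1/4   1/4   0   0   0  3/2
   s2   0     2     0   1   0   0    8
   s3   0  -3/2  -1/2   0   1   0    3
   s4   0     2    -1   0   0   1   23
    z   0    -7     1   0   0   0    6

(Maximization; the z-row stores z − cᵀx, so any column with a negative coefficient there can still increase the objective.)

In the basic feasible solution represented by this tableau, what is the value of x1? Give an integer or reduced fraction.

x1 is basic (row 1); its value is the RHS of that row: 3/2.

3/2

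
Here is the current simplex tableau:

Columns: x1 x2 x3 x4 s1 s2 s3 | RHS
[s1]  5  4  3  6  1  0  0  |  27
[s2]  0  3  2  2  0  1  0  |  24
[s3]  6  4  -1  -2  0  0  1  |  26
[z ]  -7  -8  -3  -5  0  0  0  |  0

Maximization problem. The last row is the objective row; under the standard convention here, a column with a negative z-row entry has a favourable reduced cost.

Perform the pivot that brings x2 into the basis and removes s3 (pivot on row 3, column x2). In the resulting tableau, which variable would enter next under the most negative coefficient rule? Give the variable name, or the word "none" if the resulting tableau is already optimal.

Pivot element 4. New z-row = old z-row − (-8)·(row 3/4).
Updated z-row coefficients: x1: 5, x2: 0, x3: -5, x4: -9, s1: 0, s2: 0, s3: 2.
The most negative is -9 in column x4, so x4 would enter next.

x4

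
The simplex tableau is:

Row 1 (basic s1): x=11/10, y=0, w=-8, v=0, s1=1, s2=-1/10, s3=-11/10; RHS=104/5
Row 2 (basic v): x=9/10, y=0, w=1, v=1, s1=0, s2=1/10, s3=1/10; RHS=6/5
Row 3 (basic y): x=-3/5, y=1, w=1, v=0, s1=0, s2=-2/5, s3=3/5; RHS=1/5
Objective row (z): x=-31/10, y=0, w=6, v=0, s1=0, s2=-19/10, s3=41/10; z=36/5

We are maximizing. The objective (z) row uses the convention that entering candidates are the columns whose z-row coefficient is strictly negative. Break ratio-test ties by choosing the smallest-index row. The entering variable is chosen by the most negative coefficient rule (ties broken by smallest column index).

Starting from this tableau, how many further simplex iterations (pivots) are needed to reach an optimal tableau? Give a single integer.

pivot: x in, v out → z = 34/3
pivot: s2 in, x out → z = 30
No improving column remains; optimal.

2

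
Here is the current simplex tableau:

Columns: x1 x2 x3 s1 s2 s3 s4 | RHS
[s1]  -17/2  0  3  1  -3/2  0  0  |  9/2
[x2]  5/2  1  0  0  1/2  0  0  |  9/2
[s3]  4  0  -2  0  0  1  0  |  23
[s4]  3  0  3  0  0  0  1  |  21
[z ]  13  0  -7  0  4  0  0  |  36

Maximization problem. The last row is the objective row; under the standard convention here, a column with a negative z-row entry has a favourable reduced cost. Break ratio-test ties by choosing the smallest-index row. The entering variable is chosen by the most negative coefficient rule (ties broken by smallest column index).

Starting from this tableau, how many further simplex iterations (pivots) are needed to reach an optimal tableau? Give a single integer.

2

pivot: x3 in, s1 out → z = 93/2
pivot: x1 in, s4 out → z = 1295/23
No improving column remains; optimal.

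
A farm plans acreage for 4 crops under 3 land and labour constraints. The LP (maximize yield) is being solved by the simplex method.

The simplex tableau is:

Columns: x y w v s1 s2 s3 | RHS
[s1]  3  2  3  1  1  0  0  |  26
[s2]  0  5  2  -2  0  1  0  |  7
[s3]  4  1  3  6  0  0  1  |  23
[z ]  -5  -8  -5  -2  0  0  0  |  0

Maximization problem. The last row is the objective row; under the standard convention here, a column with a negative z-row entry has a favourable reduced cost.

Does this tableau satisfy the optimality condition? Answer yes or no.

Column x has objective-row coefficient -5, which is negative; an improving pivot exists, so not yet optimal.

no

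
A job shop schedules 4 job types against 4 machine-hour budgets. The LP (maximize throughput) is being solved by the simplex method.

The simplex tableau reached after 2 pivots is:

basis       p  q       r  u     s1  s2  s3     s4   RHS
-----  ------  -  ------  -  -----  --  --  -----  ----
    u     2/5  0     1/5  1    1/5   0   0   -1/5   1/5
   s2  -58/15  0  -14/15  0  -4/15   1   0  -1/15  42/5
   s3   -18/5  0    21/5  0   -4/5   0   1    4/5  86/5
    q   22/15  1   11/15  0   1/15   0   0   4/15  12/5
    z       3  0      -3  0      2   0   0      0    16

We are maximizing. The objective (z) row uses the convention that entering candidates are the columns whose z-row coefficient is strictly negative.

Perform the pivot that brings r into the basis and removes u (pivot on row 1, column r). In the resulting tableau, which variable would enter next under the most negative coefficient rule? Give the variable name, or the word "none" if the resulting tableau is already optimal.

Pivot element 1/5. New z-row = old z-row − (-3)·(row 1/(1/5)).
Updated z-row coefficients: p: 9, q: 0, r: 0, u: 15, s1: 5, s2: 0, s3: 0, s4: -3.
The most negative is -3 in column s4, so s4 would enter next.

s4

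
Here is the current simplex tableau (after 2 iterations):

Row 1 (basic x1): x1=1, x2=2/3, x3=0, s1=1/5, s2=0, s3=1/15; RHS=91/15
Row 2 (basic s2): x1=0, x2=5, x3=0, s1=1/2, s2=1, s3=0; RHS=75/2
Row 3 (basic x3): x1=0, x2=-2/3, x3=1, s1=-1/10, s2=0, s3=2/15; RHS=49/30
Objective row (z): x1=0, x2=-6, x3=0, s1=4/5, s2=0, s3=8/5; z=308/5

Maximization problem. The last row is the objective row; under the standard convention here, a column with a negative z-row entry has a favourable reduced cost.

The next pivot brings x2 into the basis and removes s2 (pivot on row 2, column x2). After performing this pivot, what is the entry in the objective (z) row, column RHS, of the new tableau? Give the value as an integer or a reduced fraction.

Pivot element is row 2, column x2: 5.
Normalize row 2: new (row 2, RHS) = (75/2)/5 = 15/2.
z-row ← z-row − (-6)·(new row 2): 308/5 − (-6)·(15/2) = 533/5.

533/5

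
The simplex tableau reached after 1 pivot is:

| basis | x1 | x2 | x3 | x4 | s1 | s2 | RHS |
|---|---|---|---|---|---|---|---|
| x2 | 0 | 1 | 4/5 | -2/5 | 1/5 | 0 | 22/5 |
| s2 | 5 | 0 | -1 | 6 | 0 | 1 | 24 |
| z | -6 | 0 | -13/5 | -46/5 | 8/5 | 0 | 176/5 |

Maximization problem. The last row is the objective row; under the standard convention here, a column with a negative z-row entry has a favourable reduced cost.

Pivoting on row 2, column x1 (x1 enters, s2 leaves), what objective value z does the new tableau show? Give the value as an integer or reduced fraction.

Minimum ratio for x1: 24/5 = 24/5.
z changes by −(z-row coeff of x1)·ratio = −(-6)·(24/5) = 144/5.
New z = 176/5 + (144/5) = 64.

64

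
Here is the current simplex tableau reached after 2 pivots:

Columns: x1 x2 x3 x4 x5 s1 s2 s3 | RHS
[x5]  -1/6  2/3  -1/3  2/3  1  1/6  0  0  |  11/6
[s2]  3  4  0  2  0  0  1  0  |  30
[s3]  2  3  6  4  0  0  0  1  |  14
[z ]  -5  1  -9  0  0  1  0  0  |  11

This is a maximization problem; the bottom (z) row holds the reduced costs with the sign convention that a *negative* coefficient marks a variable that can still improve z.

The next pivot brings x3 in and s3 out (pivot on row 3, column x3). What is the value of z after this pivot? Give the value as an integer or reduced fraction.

32

Minimum ratio for x3: 14/6 = 7/3.
z changes by −(z-row coeff of x3)·ratio = −(-9)·(7/3) = 21.
New z = 11 + 21 = 32.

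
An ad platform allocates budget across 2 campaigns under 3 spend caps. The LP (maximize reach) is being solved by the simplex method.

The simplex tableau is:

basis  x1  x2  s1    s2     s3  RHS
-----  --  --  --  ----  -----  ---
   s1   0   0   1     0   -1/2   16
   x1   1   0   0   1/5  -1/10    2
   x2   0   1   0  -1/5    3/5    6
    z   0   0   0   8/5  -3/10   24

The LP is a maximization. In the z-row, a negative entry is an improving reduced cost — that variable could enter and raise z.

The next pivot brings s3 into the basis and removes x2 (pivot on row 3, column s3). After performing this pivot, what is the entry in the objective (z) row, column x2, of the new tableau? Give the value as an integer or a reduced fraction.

Pivot element is row 3, column s3: 3/5.
Normalize row 3: new (row 3, x2) = 1/(3/5) = 5/3.
z-row ← z-row − (-3/10)·(new row 3): 0 − (-3/10)·(5/3) = 1/2.

1/2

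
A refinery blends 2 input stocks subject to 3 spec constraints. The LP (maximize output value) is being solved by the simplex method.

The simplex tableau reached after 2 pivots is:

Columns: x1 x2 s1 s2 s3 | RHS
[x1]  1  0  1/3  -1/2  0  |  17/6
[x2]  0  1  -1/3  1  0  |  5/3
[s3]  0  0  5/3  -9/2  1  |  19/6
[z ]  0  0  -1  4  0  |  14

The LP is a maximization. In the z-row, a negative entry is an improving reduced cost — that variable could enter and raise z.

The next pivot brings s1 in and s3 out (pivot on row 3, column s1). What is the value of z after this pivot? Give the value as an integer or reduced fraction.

159/10

Minimum ratio for s1: (19/6)/(5/3) = 19/10.
z changes by −(z-row coeff of s1)·ratio = −(-1)·(19/10) = 19/10.
New z = 14 + (19/10) = 159/10.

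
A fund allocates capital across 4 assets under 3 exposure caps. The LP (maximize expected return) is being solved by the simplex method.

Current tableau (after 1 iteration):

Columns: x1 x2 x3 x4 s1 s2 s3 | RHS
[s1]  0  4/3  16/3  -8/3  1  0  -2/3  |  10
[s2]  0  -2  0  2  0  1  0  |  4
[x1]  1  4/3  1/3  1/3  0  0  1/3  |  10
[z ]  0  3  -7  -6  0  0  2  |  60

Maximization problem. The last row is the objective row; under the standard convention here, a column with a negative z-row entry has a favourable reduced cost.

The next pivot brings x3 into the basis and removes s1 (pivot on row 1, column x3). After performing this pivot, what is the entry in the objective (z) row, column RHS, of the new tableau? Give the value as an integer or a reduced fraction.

585/8

Pivot element is row 1, column x3: 16/3.
Normalize row 1: new (row 1, RHS) = 10/(16/3) = 15/8.
z-row ← z-row − (-7)·(new row 1): 60 − (-7)·(15/8) = 585/8.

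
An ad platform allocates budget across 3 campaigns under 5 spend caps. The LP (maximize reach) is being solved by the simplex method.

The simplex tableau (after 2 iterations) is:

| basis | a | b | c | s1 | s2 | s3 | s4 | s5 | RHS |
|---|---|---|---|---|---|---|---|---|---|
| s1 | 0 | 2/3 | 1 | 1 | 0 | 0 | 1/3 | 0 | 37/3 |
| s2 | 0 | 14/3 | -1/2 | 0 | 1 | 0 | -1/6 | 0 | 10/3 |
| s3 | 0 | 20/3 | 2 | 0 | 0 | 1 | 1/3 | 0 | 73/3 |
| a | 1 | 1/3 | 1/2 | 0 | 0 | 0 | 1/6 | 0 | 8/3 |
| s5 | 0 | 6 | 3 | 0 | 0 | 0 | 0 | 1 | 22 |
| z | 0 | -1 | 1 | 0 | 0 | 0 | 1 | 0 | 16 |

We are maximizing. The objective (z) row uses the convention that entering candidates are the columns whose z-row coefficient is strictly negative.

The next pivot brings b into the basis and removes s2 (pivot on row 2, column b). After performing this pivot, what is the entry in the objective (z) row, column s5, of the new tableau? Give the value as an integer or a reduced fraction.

0

Pivot element is row 2, column b: 14/3.
Normalize row 2: new (row 2, s5) = 0/(14/3) = 0.
z-row ← z-row − (-1)·(new row 2): 0 − (-1)·0 = 0.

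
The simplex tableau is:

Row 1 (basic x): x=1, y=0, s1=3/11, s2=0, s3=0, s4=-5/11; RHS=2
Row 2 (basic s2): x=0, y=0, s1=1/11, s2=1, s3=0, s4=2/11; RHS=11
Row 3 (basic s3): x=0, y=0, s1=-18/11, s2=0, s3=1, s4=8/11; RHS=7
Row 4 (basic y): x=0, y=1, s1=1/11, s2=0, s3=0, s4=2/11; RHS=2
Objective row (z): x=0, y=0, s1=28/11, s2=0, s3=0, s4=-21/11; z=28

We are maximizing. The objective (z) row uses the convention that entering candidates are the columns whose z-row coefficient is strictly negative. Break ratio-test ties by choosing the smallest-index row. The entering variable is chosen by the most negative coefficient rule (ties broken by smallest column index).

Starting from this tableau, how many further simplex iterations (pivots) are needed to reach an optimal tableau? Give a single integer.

pivot: s4 in, s3 out → z = 371/8
pivot: s1 in, y out → z = 189/4
No improving column remains; optimal.

2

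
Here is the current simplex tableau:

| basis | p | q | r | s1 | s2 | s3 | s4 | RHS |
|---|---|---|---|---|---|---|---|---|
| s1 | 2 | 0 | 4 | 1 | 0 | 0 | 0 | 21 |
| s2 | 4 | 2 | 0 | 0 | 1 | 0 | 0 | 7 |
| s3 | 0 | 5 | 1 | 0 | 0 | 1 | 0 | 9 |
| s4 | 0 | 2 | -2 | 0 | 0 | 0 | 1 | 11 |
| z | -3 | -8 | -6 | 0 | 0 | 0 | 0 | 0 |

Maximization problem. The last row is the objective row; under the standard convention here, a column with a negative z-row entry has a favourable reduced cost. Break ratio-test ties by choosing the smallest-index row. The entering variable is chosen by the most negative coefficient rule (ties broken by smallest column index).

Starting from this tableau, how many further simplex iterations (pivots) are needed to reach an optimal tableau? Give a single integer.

pivot: q in, s3 out → z = 72/5
pivot: r in, s1 out → z = 75/2
pivot: p in, s2 out → z = 1619/42
No improving column remains; optimal.

3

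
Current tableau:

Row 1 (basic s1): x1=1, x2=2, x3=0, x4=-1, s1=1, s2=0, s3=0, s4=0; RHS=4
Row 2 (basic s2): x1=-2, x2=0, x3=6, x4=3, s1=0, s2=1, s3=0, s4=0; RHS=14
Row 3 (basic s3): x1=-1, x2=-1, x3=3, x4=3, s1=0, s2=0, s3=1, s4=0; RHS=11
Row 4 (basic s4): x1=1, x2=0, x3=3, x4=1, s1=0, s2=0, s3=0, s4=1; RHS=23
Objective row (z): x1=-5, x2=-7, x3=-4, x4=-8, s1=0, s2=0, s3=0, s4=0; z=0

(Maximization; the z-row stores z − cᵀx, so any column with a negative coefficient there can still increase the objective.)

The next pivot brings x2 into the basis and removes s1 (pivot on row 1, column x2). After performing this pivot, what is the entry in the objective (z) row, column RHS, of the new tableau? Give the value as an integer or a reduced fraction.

Pivot element is row 1, column x2: 2.
Normalize row 1: new (row 1, RHS) = 4/2 = 2.
z-row ← z-row − (-7)·(new row 1): 0 − (-7)·2 = 14.

14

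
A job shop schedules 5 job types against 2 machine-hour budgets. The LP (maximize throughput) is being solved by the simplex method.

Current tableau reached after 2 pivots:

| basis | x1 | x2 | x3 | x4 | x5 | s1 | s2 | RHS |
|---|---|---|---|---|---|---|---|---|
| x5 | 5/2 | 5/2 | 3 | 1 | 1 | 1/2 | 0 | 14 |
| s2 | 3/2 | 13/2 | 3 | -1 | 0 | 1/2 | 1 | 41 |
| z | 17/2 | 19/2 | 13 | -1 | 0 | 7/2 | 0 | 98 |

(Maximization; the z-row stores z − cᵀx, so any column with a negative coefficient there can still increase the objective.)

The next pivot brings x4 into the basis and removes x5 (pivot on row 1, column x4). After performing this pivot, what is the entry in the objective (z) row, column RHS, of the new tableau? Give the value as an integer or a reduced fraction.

112

Pivot element is row 1, column x4: 1.
Normalize row 1: new (row 1, RHS) = 14/1 = 14.
z-row ← z-row − (-1)·(new row 1): 98 − (-1)·14 = 112.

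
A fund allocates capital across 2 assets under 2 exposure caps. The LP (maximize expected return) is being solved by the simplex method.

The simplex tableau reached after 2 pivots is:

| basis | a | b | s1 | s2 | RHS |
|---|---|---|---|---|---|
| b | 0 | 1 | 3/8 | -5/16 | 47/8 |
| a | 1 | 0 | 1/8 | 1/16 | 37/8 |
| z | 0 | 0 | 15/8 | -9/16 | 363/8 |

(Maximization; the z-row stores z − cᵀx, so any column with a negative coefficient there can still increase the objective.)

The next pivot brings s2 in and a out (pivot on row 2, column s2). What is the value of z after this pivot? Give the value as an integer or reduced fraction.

Minimum ratio for s2: (37/8)/(1/16) = 74.
z changes by −(z-row coeff of s2)·ratio = −(-9/16)·74 = 333/8.
New z = 363/8 + (333/8) = 87.

87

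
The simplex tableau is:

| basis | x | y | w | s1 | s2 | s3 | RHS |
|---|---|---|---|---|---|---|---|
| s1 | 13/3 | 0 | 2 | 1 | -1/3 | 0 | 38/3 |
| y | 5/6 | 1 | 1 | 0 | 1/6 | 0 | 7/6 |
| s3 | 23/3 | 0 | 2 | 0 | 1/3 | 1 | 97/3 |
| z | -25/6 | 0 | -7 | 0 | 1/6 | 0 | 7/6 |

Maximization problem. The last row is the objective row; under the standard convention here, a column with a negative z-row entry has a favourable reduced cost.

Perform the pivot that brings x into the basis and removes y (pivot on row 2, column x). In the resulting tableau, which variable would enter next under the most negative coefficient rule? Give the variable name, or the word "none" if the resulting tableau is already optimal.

Pivot element 5/6. New z-row = old z-row − (-25/6)·(row 2/(5/6)).
Updated z-row coefficients: x: 0, y: 5, w: -2, s1: 0, s2: 1, s3: 0.
The most negative is -2 in column w, so w would enter next.

w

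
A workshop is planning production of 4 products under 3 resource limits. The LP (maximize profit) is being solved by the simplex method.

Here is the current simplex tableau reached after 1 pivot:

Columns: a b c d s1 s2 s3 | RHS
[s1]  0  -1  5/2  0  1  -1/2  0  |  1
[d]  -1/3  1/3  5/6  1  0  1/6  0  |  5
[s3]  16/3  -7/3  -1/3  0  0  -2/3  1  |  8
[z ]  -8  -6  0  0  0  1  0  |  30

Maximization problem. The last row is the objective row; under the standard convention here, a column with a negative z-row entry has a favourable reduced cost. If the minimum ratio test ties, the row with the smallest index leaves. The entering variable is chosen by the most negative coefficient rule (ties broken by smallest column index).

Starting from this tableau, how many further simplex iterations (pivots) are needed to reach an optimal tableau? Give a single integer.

pivot: a in, s3 out → z = 42
pivot: b in, d out → z = 962/3
No improving column remains; optimal.

2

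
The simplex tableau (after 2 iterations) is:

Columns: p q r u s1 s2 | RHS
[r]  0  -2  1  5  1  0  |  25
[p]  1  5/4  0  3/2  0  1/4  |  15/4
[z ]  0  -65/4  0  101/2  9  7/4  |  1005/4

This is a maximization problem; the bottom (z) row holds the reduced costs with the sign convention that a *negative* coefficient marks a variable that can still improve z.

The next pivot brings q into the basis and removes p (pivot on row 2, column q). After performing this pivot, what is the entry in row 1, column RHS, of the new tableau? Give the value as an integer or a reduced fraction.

31

Pivot element is row 2, column q: 5/4.
Normalize row 2: new (row 2, RHS) = (15/4)/(5/4) = 3.
row 1 ← row 1 − (-2)·(new row 2): 25 − (-2)·3 = 31.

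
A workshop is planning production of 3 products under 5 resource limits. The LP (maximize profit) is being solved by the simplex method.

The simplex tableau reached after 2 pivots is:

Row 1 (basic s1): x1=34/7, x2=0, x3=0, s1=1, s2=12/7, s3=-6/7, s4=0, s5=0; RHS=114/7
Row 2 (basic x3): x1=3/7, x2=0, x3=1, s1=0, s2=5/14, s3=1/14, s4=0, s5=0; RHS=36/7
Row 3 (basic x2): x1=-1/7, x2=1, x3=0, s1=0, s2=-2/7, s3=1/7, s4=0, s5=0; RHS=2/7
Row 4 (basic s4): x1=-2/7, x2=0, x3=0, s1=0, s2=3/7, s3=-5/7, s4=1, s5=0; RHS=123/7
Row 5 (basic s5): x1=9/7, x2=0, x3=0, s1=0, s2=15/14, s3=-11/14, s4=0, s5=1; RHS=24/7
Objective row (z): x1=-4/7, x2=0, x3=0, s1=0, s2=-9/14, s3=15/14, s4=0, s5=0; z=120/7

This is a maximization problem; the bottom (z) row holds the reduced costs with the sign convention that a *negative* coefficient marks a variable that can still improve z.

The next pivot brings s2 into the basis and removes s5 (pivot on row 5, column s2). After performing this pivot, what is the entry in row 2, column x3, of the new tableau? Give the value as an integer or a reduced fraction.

Pivot element is row 5, column s2: 15/14.
Normalize row 5: new (row 5, x3) = 0/(15/14) = 0.
row 2 ← row 2 − (5/14)·(new row 5): 1 − (5/14)·0 = 1.

1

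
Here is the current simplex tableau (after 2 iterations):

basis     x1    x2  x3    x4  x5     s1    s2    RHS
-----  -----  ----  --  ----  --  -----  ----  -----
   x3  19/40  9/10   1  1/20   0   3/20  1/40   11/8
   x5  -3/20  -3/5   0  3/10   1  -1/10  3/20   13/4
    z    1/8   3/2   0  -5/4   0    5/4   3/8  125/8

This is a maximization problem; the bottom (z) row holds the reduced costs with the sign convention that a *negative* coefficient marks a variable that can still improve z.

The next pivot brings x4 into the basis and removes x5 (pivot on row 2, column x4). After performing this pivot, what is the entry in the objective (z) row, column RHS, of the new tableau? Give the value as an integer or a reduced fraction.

Pivot element is row 2, column x4: 3/10.
Normalize row 2: new (row 2, RHS) = (13/4)/(3/10) = 65/6.
z-row ← z-row − (-5/4)·(new row 2): 125/8 − (-5/4)·(65/6) = 175/6.

175/6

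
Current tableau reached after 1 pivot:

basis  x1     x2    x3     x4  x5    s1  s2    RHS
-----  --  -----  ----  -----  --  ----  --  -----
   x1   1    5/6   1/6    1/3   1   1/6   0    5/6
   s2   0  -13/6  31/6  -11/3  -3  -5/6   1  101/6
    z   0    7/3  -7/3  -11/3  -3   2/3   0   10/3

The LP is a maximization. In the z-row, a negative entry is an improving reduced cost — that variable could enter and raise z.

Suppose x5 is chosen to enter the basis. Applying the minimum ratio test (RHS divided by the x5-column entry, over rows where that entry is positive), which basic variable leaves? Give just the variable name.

x1

Ratios: row 1 (x1): (5/6)/1 = 5/6; row 2 (s2): entry -3 ≤ 0, skip.
Minimum ratio 5/6 is in the x1 row, so x1 leaves.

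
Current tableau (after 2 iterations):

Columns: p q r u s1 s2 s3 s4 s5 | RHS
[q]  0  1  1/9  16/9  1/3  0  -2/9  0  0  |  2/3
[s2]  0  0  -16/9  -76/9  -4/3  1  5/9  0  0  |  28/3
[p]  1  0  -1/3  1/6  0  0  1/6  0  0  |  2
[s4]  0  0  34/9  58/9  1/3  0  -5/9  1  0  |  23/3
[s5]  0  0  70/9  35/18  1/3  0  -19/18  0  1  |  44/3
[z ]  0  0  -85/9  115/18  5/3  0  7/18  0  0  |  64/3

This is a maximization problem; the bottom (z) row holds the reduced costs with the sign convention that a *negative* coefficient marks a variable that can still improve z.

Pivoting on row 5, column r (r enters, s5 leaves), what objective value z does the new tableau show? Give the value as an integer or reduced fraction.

274/7

Minimum ratio for r: (44/3)/(70/9) = 66/35.
z changes by −(z-row coeff of r)·ratio = −(-85/9)·(66/35) = 374/21.
New z = 64/3 + (374/21) = 274/7.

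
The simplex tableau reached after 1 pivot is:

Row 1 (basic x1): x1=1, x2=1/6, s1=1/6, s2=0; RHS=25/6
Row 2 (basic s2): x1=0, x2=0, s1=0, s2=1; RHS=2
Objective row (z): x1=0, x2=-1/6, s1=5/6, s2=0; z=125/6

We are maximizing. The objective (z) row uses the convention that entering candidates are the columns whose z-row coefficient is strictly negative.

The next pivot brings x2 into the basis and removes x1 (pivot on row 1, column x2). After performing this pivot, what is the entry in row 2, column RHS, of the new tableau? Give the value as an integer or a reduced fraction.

Pivot element is row 1, column x2: 1/6.
Normalize row 1: new (row 1, RHS) = (25/6)/(1/6) = 25.
row 2 ← row 2 − 0·(new row 1): 2 − 0·25 = 2.

2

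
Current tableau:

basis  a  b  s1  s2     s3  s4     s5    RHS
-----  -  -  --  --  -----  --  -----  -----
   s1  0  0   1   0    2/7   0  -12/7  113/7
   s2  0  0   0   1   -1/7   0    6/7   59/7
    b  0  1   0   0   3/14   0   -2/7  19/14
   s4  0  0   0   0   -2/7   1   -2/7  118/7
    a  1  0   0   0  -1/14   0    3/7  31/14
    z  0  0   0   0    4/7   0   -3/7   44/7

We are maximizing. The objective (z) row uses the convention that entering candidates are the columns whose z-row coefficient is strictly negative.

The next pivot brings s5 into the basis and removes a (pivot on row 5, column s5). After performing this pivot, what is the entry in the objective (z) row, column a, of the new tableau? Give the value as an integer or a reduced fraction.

Pivot element is row 5, column s5: 3/7.
Normalize row 5: new (row 5, a) = 1/(3/7) = 7/3.
z-row ← z-row − (-3/7)·(new row 5): 0 − (-3/7)·(7/3) = 1.

1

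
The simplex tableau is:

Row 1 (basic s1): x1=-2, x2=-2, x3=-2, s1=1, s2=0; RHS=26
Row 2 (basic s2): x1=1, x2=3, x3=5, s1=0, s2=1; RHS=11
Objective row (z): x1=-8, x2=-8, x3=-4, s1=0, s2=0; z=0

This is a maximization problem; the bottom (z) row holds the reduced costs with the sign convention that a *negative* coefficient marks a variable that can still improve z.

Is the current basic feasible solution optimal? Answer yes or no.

no

Column x1 has objective-row coefficient -8, which is negative; an improving pivot exists, so not yet optimal.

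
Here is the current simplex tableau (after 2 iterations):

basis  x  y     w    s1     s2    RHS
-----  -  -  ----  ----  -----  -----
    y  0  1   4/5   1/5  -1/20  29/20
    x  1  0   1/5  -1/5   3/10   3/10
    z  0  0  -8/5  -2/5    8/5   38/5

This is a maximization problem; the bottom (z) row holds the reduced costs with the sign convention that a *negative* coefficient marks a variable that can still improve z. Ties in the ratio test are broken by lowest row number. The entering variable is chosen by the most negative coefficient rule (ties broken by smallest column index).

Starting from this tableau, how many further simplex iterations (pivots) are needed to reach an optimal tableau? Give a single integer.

pivot: w in, x out → z = 10
pivot: s1 in, y out → z = 21/2
No improving column remains; optimal.

2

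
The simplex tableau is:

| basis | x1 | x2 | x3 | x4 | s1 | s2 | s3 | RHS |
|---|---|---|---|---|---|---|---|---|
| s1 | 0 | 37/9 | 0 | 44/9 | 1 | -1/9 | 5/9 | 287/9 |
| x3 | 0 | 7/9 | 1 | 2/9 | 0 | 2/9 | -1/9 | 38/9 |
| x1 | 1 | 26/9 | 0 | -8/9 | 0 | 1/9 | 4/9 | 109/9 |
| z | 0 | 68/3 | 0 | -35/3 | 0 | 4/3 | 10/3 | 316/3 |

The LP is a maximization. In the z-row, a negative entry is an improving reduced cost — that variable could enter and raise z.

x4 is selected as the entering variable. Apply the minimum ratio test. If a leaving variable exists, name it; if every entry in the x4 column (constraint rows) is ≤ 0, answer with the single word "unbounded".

Ratios: row 1 (s1): (287/9)/(44/9) = 287/44; row 2 (x3): (38/9)/(2/9) = 19; row 3 (x1): entry -8/9 ≤ 0, skip.
Minimum ratio is in the s1 row, so s1 leaves.

s1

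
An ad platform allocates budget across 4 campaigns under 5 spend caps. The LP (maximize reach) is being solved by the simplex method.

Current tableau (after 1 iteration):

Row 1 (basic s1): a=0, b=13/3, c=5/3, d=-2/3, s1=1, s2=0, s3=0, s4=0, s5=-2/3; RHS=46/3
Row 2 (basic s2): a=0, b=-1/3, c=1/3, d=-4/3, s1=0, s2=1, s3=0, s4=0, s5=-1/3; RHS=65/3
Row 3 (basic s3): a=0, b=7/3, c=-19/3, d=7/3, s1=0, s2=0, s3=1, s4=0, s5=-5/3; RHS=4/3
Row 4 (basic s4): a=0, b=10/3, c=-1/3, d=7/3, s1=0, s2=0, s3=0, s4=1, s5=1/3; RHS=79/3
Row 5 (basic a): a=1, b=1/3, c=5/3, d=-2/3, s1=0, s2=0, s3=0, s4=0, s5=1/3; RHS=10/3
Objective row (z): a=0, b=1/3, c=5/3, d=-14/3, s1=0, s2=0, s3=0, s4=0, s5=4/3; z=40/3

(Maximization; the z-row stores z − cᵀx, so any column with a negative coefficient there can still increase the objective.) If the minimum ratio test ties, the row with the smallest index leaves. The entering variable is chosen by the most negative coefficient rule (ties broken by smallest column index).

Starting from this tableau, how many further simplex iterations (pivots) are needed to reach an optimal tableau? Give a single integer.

2

pivot: d in, s3 out → z = 16
pivot: c in, s4 out → z = 371/6
No improving column remains; optimal.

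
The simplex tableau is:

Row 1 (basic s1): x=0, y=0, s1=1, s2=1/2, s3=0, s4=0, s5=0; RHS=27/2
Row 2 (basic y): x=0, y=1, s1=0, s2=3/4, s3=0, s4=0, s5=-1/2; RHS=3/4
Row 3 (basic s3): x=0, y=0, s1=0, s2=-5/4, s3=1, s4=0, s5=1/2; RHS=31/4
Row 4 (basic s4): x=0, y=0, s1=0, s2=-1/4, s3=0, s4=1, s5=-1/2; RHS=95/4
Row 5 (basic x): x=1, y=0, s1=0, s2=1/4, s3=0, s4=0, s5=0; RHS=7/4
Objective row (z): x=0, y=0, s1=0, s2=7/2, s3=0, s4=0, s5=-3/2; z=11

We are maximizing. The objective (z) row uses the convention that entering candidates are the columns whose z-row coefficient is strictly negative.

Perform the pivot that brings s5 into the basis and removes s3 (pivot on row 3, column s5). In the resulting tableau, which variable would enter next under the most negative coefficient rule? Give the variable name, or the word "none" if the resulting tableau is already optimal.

s2

Pivot element 1/2. New z-row = old z-row − (-3/2)·(row 3/(1/2)).
Updated z-row coefficients: x: 0, y: 0, s1: 0, s2: -1/4, s3: 3, s4: 0, s5: 0.
The most negative is -1/4 in column s2, so s2 would enter next.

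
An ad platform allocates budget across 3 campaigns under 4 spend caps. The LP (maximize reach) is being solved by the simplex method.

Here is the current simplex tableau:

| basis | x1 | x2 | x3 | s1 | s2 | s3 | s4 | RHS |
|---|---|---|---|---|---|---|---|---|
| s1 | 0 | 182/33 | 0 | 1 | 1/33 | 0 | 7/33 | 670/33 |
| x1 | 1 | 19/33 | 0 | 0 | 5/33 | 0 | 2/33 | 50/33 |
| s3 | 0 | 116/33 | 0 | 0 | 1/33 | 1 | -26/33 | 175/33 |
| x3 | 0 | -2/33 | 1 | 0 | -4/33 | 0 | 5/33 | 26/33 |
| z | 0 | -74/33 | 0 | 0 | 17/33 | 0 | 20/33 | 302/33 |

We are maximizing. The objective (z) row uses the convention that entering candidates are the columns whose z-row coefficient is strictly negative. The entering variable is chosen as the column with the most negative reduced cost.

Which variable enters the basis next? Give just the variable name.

x2

Objective-row coefficients: x1: 0, x2: -74/33, x3: 0, s1: 0, s2: 17/33, s3: 0, s4: 20/33.
The most negative is -74/33 in column x2, so x2 enters.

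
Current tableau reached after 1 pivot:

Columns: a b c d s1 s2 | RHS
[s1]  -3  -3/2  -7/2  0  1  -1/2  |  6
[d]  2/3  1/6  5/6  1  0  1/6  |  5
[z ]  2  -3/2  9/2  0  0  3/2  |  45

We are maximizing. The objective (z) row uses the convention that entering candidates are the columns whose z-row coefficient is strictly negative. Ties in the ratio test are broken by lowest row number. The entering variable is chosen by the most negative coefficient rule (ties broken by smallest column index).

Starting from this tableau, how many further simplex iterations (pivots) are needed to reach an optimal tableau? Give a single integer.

pivot: b in, d out → z = 90
No improving column remains; optimal.

1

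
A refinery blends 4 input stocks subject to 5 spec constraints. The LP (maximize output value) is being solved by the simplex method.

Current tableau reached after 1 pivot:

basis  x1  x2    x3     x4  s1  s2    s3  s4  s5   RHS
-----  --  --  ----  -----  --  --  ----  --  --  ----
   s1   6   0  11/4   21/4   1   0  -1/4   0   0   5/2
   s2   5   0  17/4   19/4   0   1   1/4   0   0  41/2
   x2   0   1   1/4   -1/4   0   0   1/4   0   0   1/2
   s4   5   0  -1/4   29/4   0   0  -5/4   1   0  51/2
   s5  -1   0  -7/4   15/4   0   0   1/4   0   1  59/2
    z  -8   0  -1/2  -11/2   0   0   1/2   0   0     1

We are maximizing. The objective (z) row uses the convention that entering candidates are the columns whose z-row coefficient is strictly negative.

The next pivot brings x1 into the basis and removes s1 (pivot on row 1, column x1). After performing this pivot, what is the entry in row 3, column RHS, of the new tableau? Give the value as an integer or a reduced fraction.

Pivot element is row 1, column x1: 6.
Normalize row 1: new (row 1, RHS) = (5/2)/6 = 5/12.
row 3 ← row 3 − 0·(new row 1): 1/2 − 0·(5/12) = 1/2.

1/2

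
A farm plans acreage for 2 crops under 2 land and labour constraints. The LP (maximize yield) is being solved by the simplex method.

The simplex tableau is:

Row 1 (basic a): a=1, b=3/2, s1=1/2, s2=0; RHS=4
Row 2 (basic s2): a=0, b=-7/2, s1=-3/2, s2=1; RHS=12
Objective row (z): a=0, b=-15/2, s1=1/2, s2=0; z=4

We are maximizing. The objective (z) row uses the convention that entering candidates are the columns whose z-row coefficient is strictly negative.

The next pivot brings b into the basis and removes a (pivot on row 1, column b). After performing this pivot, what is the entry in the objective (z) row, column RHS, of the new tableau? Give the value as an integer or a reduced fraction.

24

Pivot element is row 1, column b: 3/2.
Normalize row 1: new (row 1, RHS) = 4/(3/2) = 8/3.
z-row ← z-row − (-15/2)·(new row 1): 4 − (-15/2)·(8/3) = 24.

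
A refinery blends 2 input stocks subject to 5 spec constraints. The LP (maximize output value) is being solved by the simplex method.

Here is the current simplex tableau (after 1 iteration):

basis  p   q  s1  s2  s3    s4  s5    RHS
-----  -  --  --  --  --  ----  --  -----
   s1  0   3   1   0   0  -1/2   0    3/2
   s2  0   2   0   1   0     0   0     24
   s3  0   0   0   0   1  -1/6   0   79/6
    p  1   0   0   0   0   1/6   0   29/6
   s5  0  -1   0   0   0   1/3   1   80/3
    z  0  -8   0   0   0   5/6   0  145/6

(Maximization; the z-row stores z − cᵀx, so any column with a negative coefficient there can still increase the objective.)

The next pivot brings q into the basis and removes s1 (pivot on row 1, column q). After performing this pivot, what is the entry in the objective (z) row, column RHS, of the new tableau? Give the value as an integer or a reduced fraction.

Pivot element is row 1, column q: 3.
Normalize row 1: new (row 1, RHS) = (3/2)/3 = 1/2.
z-row ← z-row − (-8)·(new row 1): 145/6 − (-8)·(1/2) = 169/6.

169/6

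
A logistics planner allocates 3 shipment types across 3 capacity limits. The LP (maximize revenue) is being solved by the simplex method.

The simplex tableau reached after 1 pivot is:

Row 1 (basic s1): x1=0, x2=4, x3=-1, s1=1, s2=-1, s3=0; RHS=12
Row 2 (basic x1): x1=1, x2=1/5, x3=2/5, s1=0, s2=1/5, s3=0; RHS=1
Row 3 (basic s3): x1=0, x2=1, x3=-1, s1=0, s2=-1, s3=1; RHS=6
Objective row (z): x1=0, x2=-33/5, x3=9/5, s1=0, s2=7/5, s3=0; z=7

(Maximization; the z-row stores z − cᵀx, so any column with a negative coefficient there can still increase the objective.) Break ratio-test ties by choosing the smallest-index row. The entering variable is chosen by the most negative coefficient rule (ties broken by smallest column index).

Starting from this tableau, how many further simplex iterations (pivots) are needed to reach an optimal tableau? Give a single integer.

pivot: x2 in, s1 out → z = 134/5
pivot: s2 in, x1 out → z = 136/5
No improving column remains; optimal.

2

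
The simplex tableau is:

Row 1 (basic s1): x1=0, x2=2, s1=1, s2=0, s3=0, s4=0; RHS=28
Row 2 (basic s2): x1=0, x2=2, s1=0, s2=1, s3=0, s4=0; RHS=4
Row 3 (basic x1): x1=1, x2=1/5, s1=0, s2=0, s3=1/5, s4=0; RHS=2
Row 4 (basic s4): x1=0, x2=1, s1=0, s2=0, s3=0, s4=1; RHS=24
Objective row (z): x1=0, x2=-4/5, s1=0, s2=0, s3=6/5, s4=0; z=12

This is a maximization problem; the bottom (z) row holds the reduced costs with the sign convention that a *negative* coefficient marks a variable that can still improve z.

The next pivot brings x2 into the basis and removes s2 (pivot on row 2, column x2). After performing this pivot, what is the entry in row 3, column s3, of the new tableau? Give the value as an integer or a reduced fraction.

Pivot element is row 2, column x2: 2.
Normalize row 2: new (row 2, s3) = 0/2 = 0.
row 3 ← row 3 − (1/5)·(new row 2): 1/5 − (1/5)·0 = 1/5.

1/5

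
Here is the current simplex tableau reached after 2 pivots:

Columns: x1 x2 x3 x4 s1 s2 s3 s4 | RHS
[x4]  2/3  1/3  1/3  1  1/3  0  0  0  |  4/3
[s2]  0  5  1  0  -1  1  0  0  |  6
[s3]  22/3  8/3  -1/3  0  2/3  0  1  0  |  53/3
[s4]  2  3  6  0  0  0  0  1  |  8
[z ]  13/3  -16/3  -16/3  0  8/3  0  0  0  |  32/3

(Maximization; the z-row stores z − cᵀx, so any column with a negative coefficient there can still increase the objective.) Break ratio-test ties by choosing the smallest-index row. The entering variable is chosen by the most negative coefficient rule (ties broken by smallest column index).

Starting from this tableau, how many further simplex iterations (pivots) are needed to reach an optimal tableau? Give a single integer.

2

pivot: x2 in, s2 out → z = 256/15
pivot: x3 in, s4 out → z = 1664/81
No improving column remains; optimal.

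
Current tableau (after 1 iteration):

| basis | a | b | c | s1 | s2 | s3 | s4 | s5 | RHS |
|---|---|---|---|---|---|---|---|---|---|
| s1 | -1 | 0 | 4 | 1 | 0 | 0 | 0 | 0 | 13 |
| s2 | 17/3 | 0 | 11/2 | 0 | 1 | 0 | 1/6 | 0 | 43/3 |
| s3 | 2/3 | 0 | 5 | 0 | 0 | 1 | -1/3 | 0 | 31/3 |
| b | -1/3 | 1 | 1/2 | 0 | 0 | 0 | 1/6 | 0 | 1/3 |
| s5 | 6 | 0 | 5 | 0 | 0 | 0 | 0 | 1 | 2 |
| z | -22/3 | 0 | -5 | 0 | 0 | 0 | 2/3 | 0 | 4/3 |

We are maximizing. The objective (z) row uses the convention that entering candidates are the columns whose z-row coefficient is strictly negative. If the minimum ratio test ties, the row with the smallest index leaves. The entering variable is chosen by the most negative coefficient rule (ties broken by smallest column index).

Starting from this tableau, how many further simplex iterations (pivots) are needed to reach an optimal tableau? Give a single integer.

pivot: a in, s5 out → z = 34/9
No improving column remains; optimal.

1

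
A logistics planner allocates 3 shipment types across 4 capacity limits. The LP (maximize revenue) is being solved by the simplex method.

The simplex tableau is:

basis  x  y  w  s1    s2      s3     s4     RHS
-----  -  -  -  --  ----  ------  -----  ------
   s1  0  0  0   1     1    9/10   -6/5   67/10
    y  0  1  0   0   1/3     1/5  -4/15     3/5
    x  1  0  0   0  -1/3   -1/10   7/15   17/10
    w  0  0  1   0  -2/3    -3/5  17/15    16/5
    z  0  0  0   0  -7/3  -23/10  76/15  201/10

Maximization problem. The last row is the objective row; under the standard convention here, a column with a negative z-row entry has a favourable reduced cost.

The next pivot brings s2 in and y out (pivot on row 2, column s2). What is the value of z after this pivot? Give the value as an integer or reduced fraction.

Minimum ratio for s2: (3/5)/(1/3) = 9/5.
z changes by −(z-row coeff of s2)·ratio = −(-7/3)·(9/5) = 21/5.
New z = 201/10 + (21/5) = 243/10.

243/10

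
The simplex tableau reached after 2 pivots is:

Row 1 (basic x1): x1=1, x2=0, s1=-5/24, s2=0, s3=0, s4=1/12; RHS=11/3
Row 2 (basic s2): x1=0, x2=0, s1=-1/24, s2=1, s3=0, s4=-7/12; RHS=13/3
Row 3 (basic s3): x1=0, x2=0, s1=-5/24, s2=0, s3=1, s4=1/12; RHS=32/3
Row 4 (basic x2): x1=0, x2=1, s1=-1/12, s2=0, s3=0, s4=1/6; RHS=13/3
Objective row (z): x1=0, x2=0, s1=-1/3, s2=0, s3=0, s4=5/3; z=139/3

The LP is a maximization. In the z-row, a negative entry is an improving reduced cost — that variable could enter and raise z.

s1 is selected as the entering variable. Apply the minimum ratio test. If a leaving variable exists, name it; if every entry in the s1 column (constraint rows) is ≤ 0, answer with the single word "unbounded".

s1-column entries: row 1: -5/24, row 2: -1/24, row 3: -5/24, row 4: -1/12. All ≤ 0, so s1 can increase without bound; the LP is unbounded in this direction.

unbounded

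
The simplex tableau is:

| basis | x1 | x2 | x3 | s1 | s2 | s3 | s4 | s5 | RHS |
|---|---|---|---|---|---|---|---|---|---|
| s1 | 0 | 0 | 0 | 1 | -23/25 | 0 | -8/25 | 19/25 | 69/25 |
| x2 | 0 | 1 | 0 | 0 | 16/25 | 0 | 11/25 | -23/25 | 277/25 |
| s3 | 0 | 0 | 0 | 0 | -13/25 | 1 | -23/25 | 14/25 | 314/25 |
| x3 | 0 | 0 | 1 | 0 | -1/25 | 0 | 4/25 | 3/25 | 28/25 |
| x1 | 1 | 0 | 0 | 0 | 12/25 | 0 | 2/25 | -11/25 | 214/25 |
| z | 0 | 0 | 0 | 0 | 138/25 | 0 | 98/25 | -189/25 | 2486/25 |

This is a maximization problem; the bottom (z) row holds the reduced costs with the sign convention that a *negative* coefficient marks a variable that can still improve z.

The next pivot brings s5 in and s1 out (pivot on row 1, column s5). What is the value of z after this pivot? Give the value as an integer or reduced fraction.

2411/19

Minimum ratio for s5: (69/25)/(19/25) = 69/19.
z changes by −(z-row coeff of s5)·ratio = −(-189/25)·(69/19) = 13041/475.
New z = 2486/25 + (13041/475) = 2411/19.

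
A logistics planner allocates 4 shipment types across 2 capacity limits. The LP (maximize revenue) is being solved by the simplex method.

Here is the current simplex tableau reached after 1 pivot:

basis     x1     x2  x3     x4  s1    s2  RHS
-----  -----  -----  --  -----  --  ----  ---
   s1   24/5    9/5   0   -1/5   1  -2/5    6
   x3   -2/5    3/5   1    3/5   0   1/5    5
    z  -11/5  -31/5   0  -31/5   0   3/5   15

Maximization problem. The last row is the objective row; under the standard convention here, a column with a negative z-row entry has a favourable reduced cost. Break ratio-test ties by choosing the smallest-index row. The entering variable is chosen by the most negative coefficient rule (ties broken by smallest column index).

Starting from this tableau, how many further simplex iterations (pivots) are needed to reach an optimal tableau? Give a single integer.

3

pivot: x2 in, s1 out → z = 107/3
pivot: x4 in, x3 out → z = 200/3
pivot: x1 in, x2 out → z = 1079/14
No improving column remains; optimal.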